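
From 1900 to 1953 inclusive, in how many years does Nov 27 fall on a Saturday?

7

Track Nov 27's weekday year by year (advancing +1, or +2 across a Feb 29):
  1900: Tue  1901: Wed (+1)  1902: Thu (+1)  1903: Fri (+1)  1904: Sun (+2)
  1905: Mon (+1)  1906: Tue (+1)  1907: Wed (+1)  1908: Fri (+2)  1909: Sat (+1) ✓
  1910: Sun (+1)  1911: Mon (+1)  1912: Wed (+2)  1913: Thu (+1)  … (26 more years) …
  1940: Wed (+2)  1941: Thu (+1)  1942: Fri (+1)  1943: Sat (+1) ✓  1944: Mon (+2)
  1945: Tue (+1)  1946: Wed (+1)  1947: Thu (+1)  1948: Sat (+2) ✓  1949: Sun (+1)
  1950: Mon (+1)  1951: Tue (+1)  1952: Thu (+2)  1953: Fri (+1)
Saturday years: 1909, 1915, 1920, 1926, 1937, 1943, 1948 — 7 in total.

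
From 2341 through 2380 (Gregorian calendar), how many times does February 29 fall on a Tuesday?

2

Leap years in 2341–2380: 10 of them.
Feb 29 weekday advances by 5 (mod 7) from one leap year to the next four years later (or differs when a century non-leap intervenes).
Leap-day weekdays: 2344:Tue✓ 2348:Sun 2352:Fri 2356:Wed 2360:Mon 2364:Sat 2368:Thu 2372:Tue✓ 2376:Sun 2380:Fri
Tuesday: 2344, 2372 → 2.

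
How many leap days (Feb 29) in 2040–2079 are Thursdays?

Leap years in 2040–2079: 10 of them.
Feb 29 weekday advances by 5 (mod 7) from one leap year to the next four years later (or differs when a century non-leap intervenes).
Leap-day weekdays: 2040:Wed 2044:Mon 2048:Sat 2052:Thu✓ 2056:Tue 2060:Sun 2064:Fri 2068:Wed 2072:Mon 2076:Sat
Thursday: 2052 → 1.

1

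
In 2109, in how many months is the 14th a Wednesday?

Check the 14th of each month of 2109: Jan 14: Mon, Feb 14: Thu, Mar 14: Thu, Apr 14: Sun, May 14: Tue, Jun 14: Fri, Jul 14: Sun, Aug 14: Wed, Sep 14: Sat, Oct 14: Mon, Nov 14: Thu, Dec 14: Sat.
Wednesday occurs in August — 1 month.

1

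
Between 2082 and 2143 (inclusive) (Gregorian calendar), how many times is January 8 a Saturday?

9

Track January 8's weekday year by year (advancing +1, or +2 across a Feb 29):
  2082: Thu  2083: Fri (+1)  2084: Sat (+1) ✓  2085: Mon (+2)  2086: Tue (+1)
  2087: Wed (+1)  2088: Thu (+1)  2089: Sat (+2) ✓  2090: Sun (+1)  2091: Mon (+1)
  2092: Tue (+1)  2093: Thu (+2)  2094: Fri (+1)  2095: Sat (+1) ✓  … (34 more years) …
  2130: Sun (+1)  2131: Mon (+1)  2132: Tue (+1)  2133: Thu (+2)  2134: Fri (+1)
  2135: Sat (+1) ✓  2136: Sun (+1)  2137: Tue (+2)  2138: Wed (+1)  2139: Thu (+1)
  2140: Fri (+1)  2141: Sun (+2)  2142: Mon (+1)  2143: Tue (+1)
Saturday years: 2084, 2089, 2095, 2101, 2107, 2118, 2124, 2129, 2135 — 9 in total.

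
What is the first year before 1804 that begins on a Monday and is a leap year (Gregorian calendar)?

1776

Jan 1 advances by 2 weekdays after a leap year and by 1 after a common year.
1804: Jan 1 is Sunday (leap).
1803: Saturday
1802: Friday
1801: Thursday
1800: Wednesday
1799: Tuesday
1798: Monday
1797: Sunday
1796: Friday (leap)
1795: Thursday
1794: Wednesday
1793: Tuesday
1792: Sunday (leap)
1791: Saturday
1790: Friday
1789: Thursday
1788: Tuesday (leap)
1787: Monday
1786: Sunday
1785: Saturday
1784: Thursday (leap)
1783: Wednesday
1782: Tuesday
1781: Monday
1780: Saturday (leap)
1779: Friday
1778: Thursday
1777: Wednesday
1776: Monday (leap)
1776 begins on a Monday and is a leap year.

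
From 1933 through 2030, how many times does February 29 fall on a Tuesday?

4

Leap years in 1933–2030: 24 of them.
Feb 29 weekday advances by 5 (mod 7) from one leap year to the next four years later (or differs when a century non-leap intervenes).
Leap-day weekdays: 1936:Sat 1940:Thu 1944:Tue✓ 1948:Sun 1952:Fri 1956:Wed 1960:Mon 1964:Sat 1968:Thu 1972:Tue✓ 1976:Sun 1980:Fri 1984:Wed 1988:Mon 1992:Sat 1996:Thu 2000:Tue✓ 2004:Sun 2008:Fri 2012:Wed 2016:Mon 2020:Sat 2024:Thu 2028:Tue✓
Tuesday: 1944, 1972, 2000, 2028 → 4.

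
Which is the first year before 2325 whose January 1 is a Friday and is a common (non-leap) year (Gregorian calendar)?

Jan 1 advances by 2 weekdays after a leap year and by 1 after a common year.
2325: Jan 1 is Thursday.
2324: Tuesday (leap)
2323: Monday
2322: Sunday
2321: Saturday
2320: Thursday (leap)
2319: Wednesday
2318: Tuesday
2317: Monday
2316: Saturday (leap)
2315: Friday
2315 begins on a Friday and is a common year.

2315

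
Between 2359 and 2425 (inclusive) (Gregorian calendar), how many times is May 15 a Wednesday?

10

Track May 15's weekday year by year (advancing +1, or +2 across a Feb 29):
  2359: Fri  2360: Sun (+2)  2361: Mon (+1)  2362: Tue (+1)  2363: Wed (+1) ✓
  2364: Fri (+2)  2365: Sat (+1)  2366: Sun (+1)  2367: Mon (+1)  2368: Wed (+2) ✓
  2369: Thu (+1)  2370: Fri (+1)  2371: Sat (+1)  2372: Mon (+2)  … (39 more years) …
  2412: Tue (+2)  2413: Wed (+1) ✓  2414: Thu (+1)  2415: Fri (+1)  2416: Sun (+2)
  2417: Mon (+1)  2418: Tue (+1)  2419: Wed (+1) ✓  2420: Fri (+2)  2421: Sat (+1)
  2422: Sun (+1)  2423: Mon (+1)  2424: Wed (+2) ✓  2425: Thu (+1)
Wednesday years: 2363, 2368, 2374, 2385, 2391, 2396, 2402, 2413, 2419, 2424 — 10 in total.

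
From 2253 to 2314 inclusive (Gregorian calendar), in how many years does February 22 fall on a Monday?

Track February 22's weekday year by year (advancing +1, or +2 across a Feb 29):
  2253: Tue  2254: Wed (+1)  2255: Thu (+1)  2256: Fri (+1)  2257: Sun (+2)
  2258: Mon (+1) ✓  2259: Tue (+1)  2260: Wed (+1)  2261: Fri (+2)  2262: Sat (+1)
  2263: Sun (+1)  2264: Mon (+1) ✓  2265: Wed (+2)  2266: Thu (+1)  … (34 more years) …
  2301: Fri (+1)  2302: Sat (+1)  2303: Sun (+1)  2304: Mon (+1) ✓  2305: Wed (+2)
  2306: Thu (+1)  2307: Fri (+1)  2308: Sat (+1)  2309: Mon (+2) ✓  2310: Tue (+1)
  2311: Wed (+1)  2312: Thu (+1)  2313: Sat (+2)  2314: Sun (+1)
Monday years: 2258, 2264, 2269, 2275, 2286, 2292, 2297, 2304, 2309 — 9 in total.

9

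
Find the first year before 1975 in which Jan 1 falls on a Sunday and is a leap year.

1956

Jan 1 advances by 2 weekdays after a leap year and by 1 after a common year.
1975: Jan 1 is Wednesday.
1974: Tuesday
1973: Monday
1972: Saturday (leap)
1971: Friday
1970: Thursday
1969: Wednesday
1968: Monday (leap)
1967: Sunday
1966: Saturday
1965: Friday
1964: Wednesday (leap)
1963: Tuesday
1962: Monday
1961: Sunday
1960: Friday (leap)
1959: Thursday
1958: Wednesday
1957: Tuesday
1956: Sunday (leap)
1956 begins on a Sunday and is a leap year.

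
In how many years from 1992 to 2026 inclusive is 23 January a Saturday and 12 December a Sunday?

Check each year's weekday for 23 January and 12 December:
  1992: Thu/Sat  1993: Sat/Sun ✓  1994: Sun/Mon  1995: Mon/Tue  1996: Tue/Thu  1997: Thu/Fri  1998: Fri/Sat  1999: Sat/Sun ✓  2000: Sun/Tue  2001: Tue/Wed  2002: Wed/Thu  2003: Thu/Fri  2004: Fri/Sun  2005: Sun/Mon  …(7 more)…  2013: Wed/Thu  2014: Thu/Fri  2015: Fri/Sat  2016: Sat/Mon  2017: Mon/Tue  2018: Tue/Wed  2019: Wed/Thu  2020: Thu/Sat  2021: Sat/Sun ✓  2022: Sun/Mon  2023: Mon/Tue  2024: Tue/Thu  2025: Thu/Fri  2026: Fri/Sat
Both conditions hold in: 1993, 1999, 2010, 2021 — 4.

4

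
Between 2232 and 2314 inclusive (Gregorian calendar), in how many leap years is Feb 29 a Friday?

2

Leap years in 2232–2314: 20 of them.
Feb 29 weekday advances by 5 (mod 7) from one leap year to the next four years later (or differs when a century non-leap intervenes).
Leap-day weekdays: 2232:Wed 2236:Mon 2240:Sat 2244:Thu 2248:Tue 2252:Sun 2256:Fri✓ 2260:Wed 2264:Mon 2268:Sat 2272:Thu 2276:Tue 2280:Sun 2284:Fri✓ 2288:Wed 2292:Mon 2296:Sat 2304:Mon 2308:Sat 2312:Thu
Friday: 2256, 2284 → 2.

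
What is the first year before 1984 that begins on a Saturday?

1983

Jan 1 advances by 2 weekdays after a leap year and by 1 after a common year.
1984: Jan 1 is Sunday (leap).
1983: Saturday
1983 begins on a Saturday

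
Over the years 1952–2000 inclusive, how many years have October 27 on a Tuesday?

8

Track October 27's weekday year by year (advancing +1, or +2 across a Feb 29):
  1952: Mon  1953: Tue (+1) ✓  1954: Wed (+1)  1955: Thu (+1)  1956: Sat (+2)
  1957: Sun (+1)  1958: Mon (+1)  1959: Tue (+1) ✓  1960: Thu (+2)  1961: Fri (+1)
  1962: Sat (+1)  1963: Sun (+1)  1964: Tue (+2) ✓  1965: Wed (+1)  … (21 more years) …
  1987: Tue (+1) ✓  1988: Thu (+2)  1989: Fri (+1)  1990: Sat (+1)  1991: Sun (+1)
  1992: Tue (+2) ✓  1993: Wed (+1)  1994: Thu (+1)  1995: Fri (+1)  1996: Sun (+2)
  1997: Mon (+1)  1998: Tue (+1) ✓  1999: Wed (+1)  2000: Fri (+2)
Tuesday years: 1953, 1959, 1964, 1970, 1981, 1987, 1992, 1998 — 8 in total.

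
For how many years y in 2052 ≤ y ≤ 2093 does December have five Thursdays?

17

December has 31 days; it has five Thursdays when Thursday falls among the first (month-length − 28) days — i.e. when December 1 is one of Thursday/Wednesday/Tuesday.
December 1 by year: 2052:Sun 2053:Mon 2054:Tue✓ 2055:Wed✓ 2056:Fri 2057:Sat 2058:Sun 2059:Mon 2060:Wed✓ 2061:Thu✓ 2062:Fri 2063:Sat 2064:Mon 2065:Tue✓ 2066:Wed✓ …(12 more)… 2079:Fri 2080:Sun 2081:Mon 2082:Tue✓ 2083:Wed✓ 2084:Fri 2085:Sat 2086:Sun 2087:Mon 2088:Wed✓ 2089:Thu✓ 2090:Fri 2091:Sat 2092:Mon 2093:Tue✓
Years with five Thursdays: 2054, 2055, 2060, 2061, 2065, 2066, 2067, 2071, 2072, 2076, 2077, 2078, 2082, 2083, 2088, 2089, 2093 → 17.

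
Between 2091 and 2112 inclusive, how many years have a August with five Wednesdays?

August has 31 days; it has five Wednesdays when Wednesday falls among the first (month-length − 28) days — i.e. when August 1 is one of Wednesday/Tuesday/Monday.
August 1 by year: 2091:Wed✓ 2092:Fri 2093:Sat 2094:Sun 2095:Mon✓ 2096:Wed✓ 2097:Thu 2098:Fri 2099:Sat 2100:Sun 2101:Mon✓ 2102:Tue✓ 2103:Wed✓ 2104:Fri 2105:Sat 2106:Sun 2107:Mon✓ 2108:Wed✓ 2109:Thu 2110:Fri 2111:Sat 2112:Mon✓
Years with five Wednesdays: 2091, 2095, 2096, 2101, 2102, 2103, 2107, 2108, 2112 → 9.

9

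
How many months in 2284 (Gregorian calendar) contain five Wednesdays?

A month of length L has five Wednesdays iff its first Wednesday is on day ≤ L−28 (so day 1–3 in a 31-day month, 1–2 in a 30-day month, day 1 in a leap February).
Checking each month of 2284: Jan starts Tue (31d) ✓; Feb starts Fri (29d); Mar starts Sat (31d); Apr starts Tue (30d) ✓; May starts Thu (31d); Jun starts Sun (30d); Jul starts Tue (31d) ✓; Aug starts Fri (31d); Sep starts Mon (30d); Oct starts Wed (31d) ✓; Nov starts Sat (30d); Dec starts Mon (31d) ✓.
Five-Wednesday months: January, April, July, October, December → 5.

5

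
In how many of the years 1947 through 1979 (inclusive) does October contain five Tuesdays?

October has 31 days; it has five Tuesdays when Tuesday falls among the first (month-length − 28) days — i.e. when October 1 is one of Tuesday/Monday/Sunday.
October 1 by year: 1947:Wed 1948:Fri 1949:Sat 1950:Sun✓ 1951:Mon✓ 1952:Wed 1953:Thu 1954:Fri 1955:Sat 1956:Mon✓ 1957:Tue✓ 1958:Wed 1959:Thu 1960:Sat 1961:Sun✓ …(3 more)… 1965:Fri 1966:Sat 1967:Sun✓ 1968:Tue✓ 1969:Wed 1970:Thu 1971:Fri 1972:Sun✓ 1973:Mon✓ 1974:Tue✓ 1975:Wed 1976:Fri 1977:Sat 1978:Sun✓ 1979:Mon✓
Years with five Tuesdays: 1950, 1951, 1956, 1957, 1961, 1962, 1963, 1967, 1968, 1972, 1973, 1974, 1978, 1979 → 14.

14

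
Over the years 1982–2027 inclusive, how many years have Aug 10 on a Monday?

7

Track Aug 10's weekday year by year (advancing +1, or +2 across a Feb 29):
  1982: Tue  1983: Wed (+1)  1984: Fri (+2)  1985: Sat (+1)  1986: Sun (+1)
  1987: Mon (+1) ✓  1988: Wed (+2)  1989: Thu (+1)  1990: Fri (+1)  1991: Sat (+1)
  1992: Mon (+2) ✓  1993: Tue (+1)  1994: Wed (+1)  1995: Thu (+1)  … (18 more years) …
  2014: Sun (+1)  2015: Mon (+1) ✓  2016: Wed (+2)  2017: Thu (+1)  2018: Fri (+1)
  2019: Sat (+1)  2020: Mon (+2) ✓  2021: Tue (+1)  2022: Wed (+1)  2023: Thu (+1)
  2024: Sat (+2)  2025: Sun (+1)  2026: Mon (+1) ✓  2027: Tue (+1)
Monday years: 1987, 1992, 1998, 2009, 2015, 2020, 2026 — 7 in total.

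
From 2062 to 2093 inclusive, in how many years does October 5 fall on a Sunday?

Track October 5's weekday year by year (advancing +1, or +2 across a Feb 29):
  2062: Thu  2063: Fri (+1)  2064: Sun (+2) ✓  2065: Mon (+1)  2066: Tue (+1)
  2067: Wed (+1)  2068: Fri (+2)  2069: Sat (+1)  2070: Sun (+1) ✓  2071: Mon (+1)
  2072: Wed (+2)  2073: Thu (+1)  2074: Fri (+1)  2075: Sat (+1)  … (4 more years) …
  2080: Sat (+2)  2081: Sun (+1) ✓  2082: Mon (+1)  2083: Tue (+1)  2084: Thu (+2)
  2085: Fri (+1)  2086: Sat (+1)  2087: Sun (+1) ✓  2088: Tue (+2)  2089: Wed (+1)
  2090: Thu (+1)  2091: Fri (+1)  2092: Sun (+2) ✓  2093: Mon (+1)
Sunday years: 2064, 2070, 2081, 2087, 2092 — 5 in total.

5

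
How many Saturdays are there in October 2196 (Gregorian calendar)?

October 2196 has 31 days and begins on Saturday.
The first Saturday is October 1.
Saturdays fall on 1, 8, 15, 22, 29 — that's 5.

5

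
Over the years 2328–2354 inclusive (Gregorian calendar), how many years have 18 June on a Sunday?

Track 18 June's weekday year by year (advancing +1, or +2 across a Feb 29):
  2328: Mon  2329: Tue (+1)  2330: Wed (+1)  2331: Thu (+1)  2332: Sat (+2)
  2333: Sun (+1) ✓  2334: Mon (+1)  2335: Tue (+1)  2336: Thu (+2)  2337: Fri (+1)
  2338: Sat (+1)  2339: Sun (+1) ✓  2340: Tue (+2)  2341: Wed (+1)  2342: Thu (+1)
  2343: Fri (+1)  2344: Sun (+2) ✓  2345: Mon (+1)  2346: Tue (+1)  2347: Wed (+1)
  2348: Fri (+2)  2349: Sat (+1)  2350: Sun (+1) ✓  2351: Mon (+1)  2352: Wed (+2)
  2353: Thu (+1)  2354: Fri (+1)
Sunday years: 2333, 2339, 2344, 2350 — 4 in total.

4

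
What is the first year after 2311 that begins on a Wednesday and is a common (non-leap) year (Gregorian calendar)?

Jan 1 advances by 2 weekdays after a leap year and by 1 after a common year.
2311: Jan 1 is Sunday.
2312: Monday (leap)
2313: Wednesday
2313 begins on a Wednesday and is a common year.

2313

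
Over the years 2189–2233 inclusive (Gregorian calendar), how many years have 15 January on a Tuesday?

7

Track 15 January's weekday year by year (advancing +1, or +2 across a Feb 29):
  2189: Thu  2190: Fri (+1)  2191: Sat (+1)  2192: Sun (+1)  2193: Tue (+2) ✓
  2194: Wed (+1)  2195: Thu (+1)  2196: Fri (+1)  2197: Sun (+2)  2198: Mon (+1)
  2199: Tue (+1) ✓  2200: Wed (+1)  2201: Thu (+1)  2202: Fri (+1)  … (17 more years) …
  2220: Sat (+1)  2221: Mon (+2)  2222: Tue (+1) ✓  2223: Wed (+1)  2224: Thu (+1)
  2225: Sat (+2)  2226: Sun (+1)  2227: Mon (+1)  2228: Tue (+1) ✓  2229: Thu (+2)
  2230: Fri (+1)  2231: Sat (+1)  2232: Sun (+1)  2233: Tue (+2) ✓
Tuesday years: 2193, 2199, 2205, 2211, 2222, 2228, 2233 — 7 in total.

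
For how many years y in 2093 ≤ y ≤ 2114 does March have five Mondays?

March has 31 days; it has five Mondays when Monday falls among the first (month-length − 28) days — i.e. when March 1 is one of Monday/Sunday/Saturday.
March 1 by year: 2093:Sun✓ 2094:Mon✓ 2095:Tue 2096:Thu 2097:Fri 2098:Sat✓ 2099:Sun✓ 2100:Mon✓ 2101:Tue 2102:Wed 2103:Thu 2104:Sat✓ 2105:Sun✓ 2106:Mon✓ 2107:Tue 2108:Thu 2109:Fri 2110:Sat✓ 2111:Sun✓ 2112:Tue 2113:Wed 2114:Thu
Years with five Mondays: 2093, 2094, 2098, 2099, 2100, 2104, 2105, 2106, 2110, 2111 → 10.

10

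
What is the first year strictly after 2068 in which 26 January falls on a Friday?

From one year to the next, a fixed date's weekday advances by 1, or by 2 when a Feb 29 lies between the two dates.
2068: January 26 is Thursday.
2069: Saturday (+2)
2070: Sunday (+1)
2071: Monday (+1)
2072: Tuesday (+1)
2073: Thursday (+2)
2074: Friday (+1)
26 January falls on a Friday in 2074.

2074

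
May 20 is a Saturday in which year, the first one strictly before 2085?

2084

From one year to the next, a fixed date's weekday advances by 1, or by 2 when a Feb 29 lies between the two dates.
2085: May 20 is Sunday.
2084: Saturday (−1)
May 20 falls on a Saturday in 2084.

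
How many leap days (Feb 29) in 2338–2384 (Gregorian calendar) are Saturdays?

1

Leap years in 2338–2384: 12 of them.
Feb 29 weekday advances by 5 (mod 7) from one leap year to the next four years later (or differs when a century non-leap intervenes).
Leap-day weekdays: 2340:Thu 2344:Tue 2348:Sun 2352:Fri 2356:Wed 2360:Mon 2364:Sat✓ 2368:Thu 2372:Tue 2376:Sun 2380:Fri 2384:Wed
Saturday: 2364 → 1.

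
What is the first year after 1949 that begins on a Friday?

Jan 1 advances by 2 weekdays after a leap year and by 1 after a common year.
1949: Jan 1 is Saturday.
1950: Sunday
1951: Monday
1952: Tuesday (leap)
1953: Thursday
1954: Friday
1954 begins on a Friday

1954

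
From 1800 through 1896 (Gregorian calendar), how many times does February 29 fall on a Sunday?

3

Leap years in 1800–1896: 24 of them.
Feb 29 weekday advances by 5 (mod 7) from one leap year to the next four years later (or differs when a century non-leap intervenes).
Leap-day weekdays: 1804:Wed 1808:Mon 1812:Sat 1816:Thu 1820:Tue 1824:Sun✓ 1828:Fri 1832:Wed 1836:Mon 1840:Sat 1844:Thu 1848:Tue 1852:Sun✓ 1856:Fri 1860:Wed 1864:Mon 1868:Sat 1872:Thu 1876:Tue 1880:Sun✓ 1884:Fri 1888:Wed 1892:Mon 1896:Sat
Sunday: 1824, 1852, 1880 → 3.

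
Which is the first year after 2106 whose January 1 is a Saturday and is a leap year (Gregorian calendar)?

Jan 1 advances by 2 weekdays after a leap year and by 1 after a common year.
2106: Jan 1 is Friday.
2107: Saturday
2108: Sunday (leap)
2109: Tuesday
2110: Wednesday
2111: Thursday
2112: Friday (leap)
2113: Sunday
2114: Monday
2115: Tuesday
2116: Wednesday (leap)
2117: Friday
2118: Saturday
2119: Sunday
2120: Monday (leap)
2121: Wednesday
2122: Thursday
2123: Friday
2124: Saturday (leap)
2124 begins on a Saturday and is a leap year.

2124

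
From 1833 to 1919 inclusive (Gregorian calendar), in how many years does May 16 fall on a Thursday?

Track May 16's weekday year by year (advancing +1, or +2 across a Feb 29):
  1833: Thu ✓  1834: Fri (+1)  1835: Sat (+1)  1836: Mon (+2)  1837: Tue (+1)
  1838: Wed (+1)  1839: Thu (+1) ✓  1840: Sat (+2)  1841: Sun (+1)  1842: Mon (+1)
  1843: Tue (+1)  1844: Thu (+2) ✓  1845: Fri (+1)  1846: Sat (+1)  … (59 more years) …
  1906: Wed (+1)  1907: Thu (+1) ✓  1908: Sat (+2)  1909: Sun (+1)  1910: Mon (+1)
  1911: Tue (+1)  1912: Thu (+2) ✓  1913: Fri (+1)  1914: Sat (+1)  1915: Sun (+1)
  1916: Tue (+2)  1917: Wed (+1)  1918: Thu (+1) ✓  1919: Fri (+1)
Thursday years: 1833, 1839, 1844, 1850, 1861, 1867, 1872, 1878, 1889, 1895, 1901, 1907, 1912, 1918 — 14 in total.

14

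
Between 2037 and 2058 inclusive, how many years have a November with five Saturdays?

November has 30 days; it has five Saturdays when Saturday falls among the first (month-length − 28) days — i.e. when November 1 is one of Saturday/Friday.
November 1 by year: 2037:Sun 2038:Mon 2039:Tue 2040:Thu 2041:Fri✓ 2042:Sat✓ 2043:Sun 2044:Tue 2045:Wed 2046:Thu 2047:Fri✓ 2048:Sun 2049:Mon 2050:Tue 2051:Wed 2052:Fri✓ 2053:Sat✓ 2054:Sun 2055:Mon 2056:Wed 2057:Thu 2058:Fri✓
Years with five Saturdays: 2041, 2042, 2047, 2052, 2053, 2058 → 6.

6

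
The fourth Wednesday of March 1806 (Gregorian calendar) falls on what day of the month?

March 1, 1806 is a Saturday, so the first Wednesday is the 5th.
The fourth Wednesday is 5 + 21 = 26.

26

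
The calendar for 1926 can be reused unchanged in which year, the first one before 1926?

Two years share a calendar iff Jan 1 falls on the same weekday and both are leap or both are common. 1926: Jan 1 is Friday, common year.
1925: Jan 1 Thursday, common
1924: Jan 1 Tuesday, leap
1923: Jan 1 Monday, common
1922: Jan 1 Sunday, common
1921: Jan 1 Saturday, common
1920: Jan 1 Thursday, leap
1919: Jan 1 Wednesday, common
1918: Jan 1 Tuesday, common
1917: Jan 1 Monday, common
1916: Jan 1 Saturday, leap
1915: Jan 1 Friday, common
1915 matches on both conditions.

1915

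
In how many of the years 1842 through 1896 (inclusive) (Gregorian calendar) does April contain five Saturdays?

16

April has 30 days; it has five Saturdays when Saturday falls among the first (month-length − 28) days — i.e. when April 1 is one of Saturday/Friday.
April 1 by year: 1842:Fri✓ 1843:Sat✓ 1844:Mon 1845:Tue 1846:Wed 1847:Thu 1848:Sat✓ 1849:Sun 1850:Mon 1851:Tue 1852:Thu 1853:Fri✓ 1854:Sat✓ 1855:Sun 1856:Tue …(25 more)… 1882:Sat✓ 1883:Sun 1884:Tue 1885:Wed 1886:Thu 1887:Fri✓ 1888:Sun 1889:Mon 1890:Tue 1891:Wed 1892:Fri✓ 1893:Sat✓ 1894:Sun 1895:Mon 1896:Wed
Years with five Saturdays: 1842, 1843, 1848, 1853, 1854, 1859, 1864, 1865, 1870, 1871, 1876, 1881, 1882, 1887, 1892, 1893 → 16.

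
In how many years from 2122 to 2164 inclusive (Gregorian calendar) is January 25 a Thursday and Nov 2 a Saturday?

Check each year's weekday for January 25 and Nov 2:
  2122: Sun/Mon  2123: Mon/Tue  2124: Tue/Thu  2125: Thu/Fri  2126: Fri/Sat  2127: Sat/Sun  2128: Sun/Tue  2129: Tue/Wed  2130: Wed/Thu  2131: Thu/Fri  2132: Fri/Sun  2133: Sun/Mon  2134: Mon/Tue  2135: Tue/Wed  …(15 more)…  2151: Mon/Tue  2152: Tue/Thu  2153: Thu/Fri  2154: Fri/Sat  2155: Sat/Sun  2156: Sun/Tue  2157: Tue/Wed  2158: Wed/Thu  2159: Thu/Fri  2160: Fri/Sun  2161: Sun/Mon  2162: Mon/Tue  2163: Tue/Wed  2164: Wed/Fri
Both conditions hold in: 2148 — 1.

1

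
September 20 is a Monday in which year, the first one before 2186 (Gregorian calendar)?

From one year to the next, a fixed date's weekday advances by 1, or by 2 when a Feb 29 lies between the two dates.
2186: September 20 is Wednesday.
2185: Tuesday (−1)
2184: Monday (−1)
September 20 falls on a Monday in 2184.

2184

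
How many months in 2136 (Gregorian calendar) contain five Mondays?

A month of length L has five Mondays iff its first Monday is on day ≤ L−28 (so day 1–3 in a 31-day month, 1–2 in a 30-day month, day 1 in a leap February).
Checking each month of 2136: Jan starts Sun (31d) ✓; Feb starts Wed (29d); Mar starts Thu (31d); Apr starts Sun (30d) ✓; May starts Tue (31d); Jun starts Fri (30d); Jul starts Sun (31d) ✓; Aug starts Wed (31d); Sep starts Sat (30d); Oct starts Mon (31d) ✓; Nov starts Thu (30d); Dec starts Sat (31d) ✓.
Five-Monday months: January, April, July, October, December → 5.

5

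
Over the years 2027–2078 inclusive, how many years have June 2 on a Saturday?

Track June 2's weekday year by year (advancing +1, or +2 across a Feb 29):
  2027: Wed  2028: Fri (+2)  2029: Sat (+1) ✓  2030: Sun (+1)  2031: Mon (+1)
  2032: Wed (+2)  2033: Thu (+1)  2034: Fri (+1)  2035: Sat (+1) ✓  2036: Mon (+2)
  2037: Tue (+1)  2038: Wed (+1)  2039: Thu (+1)  2040: Sat (+2) ✓  … (24 more years) …
  2065: Tue (+1)  2066: Wed (+1)  2067: Thu (+1)  2068: Sat (+2) ✓  2069: Sun (+1)
  2070: Mon (+1)  2071: Tue (+1)  2072: Thu (+2)  2073: Fri (+1)  2074: Sat (+1) ✓
  2075: Sun (+1)  2076: Tue (+2)  2077: Wed (+1)  2078: Thu (+1)
Saturday years: 2029, 2035, 2040, 2046, 2057, 2063, 2068, 2074 — 8 in total.

8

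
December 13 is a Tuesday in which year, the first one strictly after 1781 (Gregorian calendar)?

From one year to the next, a fixed date's weekday advances by 1, or by 2 when a Feb 29 lies between the two dates.
1781: December 13 is Thursday.
1782: Friday (+1)
1783: Saturday (+1)
1784: Monday (+2)
1785: Tuesday (+1)
December 13 falls on a Tuesday in 1785.

1785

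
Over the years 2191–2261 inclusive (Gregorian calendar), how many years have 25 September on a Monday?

Track 25 September's weekday year by year (advancing +1, or +2 across a Feb 29):
  2191: Sun  2192: Tue (+2)  2193: Wed (+1)  2194: Thu (+1)  2195: Fri (+1)
  2196: Sun (+2)  2197: Mon (+1) ✓  2198: Tue (+1)  2199: Wed (+1)  2200: Thu (+1)
  2201: Fri (+1)  2202: Sat (+1)  2203: Sun (+1)  2204: Tue (+2)  … (43 more years) …
  2248: Mon (+2) ✓  2249: Tue (+1)  2250: Wed (+1)  2251: Thu (+1)  2252: Sat (+2)
  2253: Sun (+1)  2254: Mon (+1) ✓  2255: Tue (+1)  2256: Thu (+2)  2257: Fri (+1)
  2258: Sat (+1)  2259: Sun (+1)  2260: Tue (+2)  2261: Wed (+1)
Monday years: 2197, 2209, 2215, 2220, 2226, 2237, 2243, 2248, 2254 — 9 in total.

9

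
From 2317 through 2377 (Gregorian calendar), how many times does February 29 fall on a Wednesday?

Leap years in 2317–2377: 15 of them.
Feb 29 weekday advances by 5 (mod 7) from one leap year to the next four years later (or differs when a century non-leap intervenes).
Leap-day weekdays: 2320:Sun 2324:Fri 2328:Wed✓ 2332:Mon 2336:Sat 2340:Thu 2344:Tue 2348:Sun 2352:Fri 2356:Wed✓ 2360:Mon 2364:Sat 2368:Thu 2372:Tue 2376:Sun
Wednesday: 2328, 2356 → 2.

2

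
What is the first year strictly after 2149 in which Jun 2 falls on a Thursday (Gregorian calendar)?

From one year to the next, a fixed date's weekday advances by 1, or by 2 when a Feb 29 lies between the two dates.
2149: June 2 is Monday.
2150: Tuesday (+1)
2151: Wednesday (+1)
2152: Friday (+2)
2153: Saturday (+1)
2154: Sunday (+1)
2155: Monday (+1)
2156: Wednesday (+2)
2157: Thursday (+1)
Jun 2 falls on a Thursday in 2157.

2157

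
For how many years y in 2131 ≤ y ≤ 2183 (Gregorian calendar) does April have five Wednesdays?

16

April has 30 days; it has five Wednesdays when Wednesday falls among the first (month-length − 28) days — i.e. when April 1 is one of Wednesday/Tuesday.
April 1 by year: 2131:Sun 2132:Tue✓ 2133:Wed✓ 2134:Thu 2135:Fri 2136:Sun 2137:Mon 2138:Tue✓ 2139:Wed✓ 2140:Fri 2141:Sat 2142:Sun 2143:Mon 2144:Wed✓ 2145:Thu …(23 more)… 2169:Sat 2170:Sun 2171:Mon 2172:Wed✓ 2173:Thu 2174:Fri 2175:Sat 2176:Mon 2177:Tue✓ 2178:Wed✓ 2179:Thu 2180:Sat 2181:Sun 2182:Mon 2183:Tue✓
Years with five Wednesdays: 2132, 2133, 2138, 2139, 2144, 2149, 2150, 2155, 2160, 2161, 2166, 2167, 2172, 2177, 2178, 2183 → 16.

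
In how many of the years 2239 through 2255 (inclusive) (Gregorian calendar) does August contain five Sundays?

August has 31 days; it has five Sundays when Sunday falls among the first (month-length − 28) days — i.e. when August 1 is one of Sunday/Saturday/Friday.
August 1 by year: 2239:Thu 2240:Sat✓ 2241:Sun✓ 2242:Mon 2243:Tue 2244:Thu 2245:Fri✓ 2246:Sat✓ 2247:Sun✓ 2248:Tue 2249:Wed 2250:Thu 2251:Fri✓ 2252:Sun✓ 2253:Mon 2254:Tue 2255:Wed
Years with five Sundays: 2240, 2241, 2245, 2246, 2247, 2251, 2252 → 7.

7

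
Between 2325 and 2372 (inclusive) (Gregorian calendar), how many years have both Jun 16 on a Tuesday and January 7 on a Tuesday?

Check each year's weekday for Jun 16 and January 7:
  2325: Tue/Wed  2326: Wed/Thu  2327: Thu/Fri  2328: Sat/Sat  2329: Sun/Mon  2330: Mon/Tue  2331: Tue/Wed  2332: Thu/Thu  2333: Fri/Sat  2334: Sat/Sun  2335: Sun/Mon  2336: Tue/Tue ✓  2337: Wed/Thu  2338: Thu/Fri  …(20 more)…  2359: Tue/Wed  2360: Thu/Thu  2361: Fri/Sat  2362: Sat/Sun  2363: Sun/Mon  2364: Tue/Tue ✓  2365: Wed/Thu  2366: Thu/Fri  2367: Fri/Sat  2368: Sun/Sun  2369: Mon/Tue  2370: Tue/Wed  2371: Wed/Thu  2372: Fri/Fri
Both conditions hold in: 2336, 2364 — 2.

2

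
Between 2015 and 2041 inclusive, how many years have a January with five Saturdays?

January has 31 days; it has five Saturdays when Saturday falls among the first (month-length − 28) days — i.e. when January 1 is one of Saturday/Friday/Thursday.
January 1 by year: 2015:Thu✓ 2016:Fri✓ 2017:Sun 2018:Mon 2019:Tue 2020:Wed 2021:Fri✓ 2022:Sat✓ 2023:Sun 2024:Mon 2025:Wed 2026:Thu✓ 2027:Fri✓ 2028:Sat✓ 2029:Mon 2030:Tue 2031:Wed 2032:Thu✓ 2033:Sat✓ 2034:Sun 2035:Mon 2036:Tue 2037:Thu✓ 2038:Fri✓ 2039:Sat✓ 2040:Sun 2041:Tue
Years with five Saturdays: 2015, 2016, 2021, 2022, 2026, 2027, 2028, 2032, 2033, 2037, 2038, 2039 → 12.

12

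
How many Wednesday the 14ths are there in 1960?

2

Check the 14th of each month of 1960: Jan 14: Thu, Feb 14: Sun, Mar 14: Mon, Apr 14: Thu, May 14: Sat, Jun 14: Tue, Jul 14: Thu, Aug 14: Sun, Sep 14: Wed, Oct 14: Fri, Nov 14: Mon, Dec 14: Wed.
Wednesday occurs in September, December — 2 months.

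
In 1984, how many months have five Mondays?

A month of length L has five Mondays iff its first Monday is on day ≤ L−28 (so day 1–3 in a 31-day month, 1–2 in a 30-day month, day 1 in a leap February).
Checking each month of 1984: Jan starts Sun (31d) ✓; Feb starts Wed (29d); Mar starts Thu (31d); Apr starts Sun (30d) ✓; May starts Tue (31d); Jun starts Fri (30d); Jul starts Sun (31d) ✓; Aug starts Wed (31d); Sep starts Sat (30d); Oct starts Mon (31d) ✓; Nov starts Thu (30d); Dec starts Sat (31d) ✓.
Five-Monday months: January, April, July, October, December → 5.

5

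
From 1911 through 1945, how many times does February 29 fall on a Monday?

1

Leap years in 1911–1945: 9 of them.
Feb 29 weekday advances by 5 (mod 7) from one leap year to the next four years later (or differs when a century non-leap intervenes).
Leap-day weekdays: 1912:Thu 1916:Tue 1920:Sun 1924:Fri 1928:Wed 1932:Mon✓ 1936:Sat 1940:Thu 1944:Tue
Monday: 1932 → 1.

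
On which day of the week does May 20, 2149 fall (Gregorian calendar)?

Tuesday

January 1, 2149 is a Wednesday.
May 20 is day 140 of the year, i.e. 139 days after Jan 1.
139 mod 7 = 6, so advance 6 weekdays from Wednesday: Tuesday.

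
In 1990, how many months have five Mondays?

A month of length L has five Mondays iff its first Monday is on day ≤ L−28 (so day 1–3 in a 31-day month, 1–2 in a 30-day month, day 1 in a leap February).
Checking each month of 1990: Jan starts Mon (31d) ✓; Feb starts Thu (28d); Mar starts Thu (31d); Apr starts Sun (30d) ✓; May starts Tue (31d); Jun starts Fri (30d); Jul starts Sun (31d) ✓; Aug starts Wed (31d); Sep starts Sat (30d); Oct starts Mon (31d) ✓; Nov starts Thu (30d); Dec starts Sat (31d) ✓.
Five-Monday months: January, April, July, October, December → 5.

5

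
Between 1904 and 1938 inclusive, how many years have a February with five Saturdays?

February has 28 days (29 in leap years); it has five Saturdays when Saturday falls among the first (month-length − 28) days — i.e. when February 1 is Saturday in a leap year (never in a common year).
February 1 by year: 1904:Mon 1905:Wed 1906:Thu 1907:Fri 1908:Sat✓ 1909:Mon 1910:Tue 1911:Wed 1912:Thu 1913:Sat 1914:Sun 1915:Mon 1916:Tue 1917:Thu 1918:Fri …(5 more)… 1924:Fri 1925:Sun 1926:Mon 1927:Tue 1928:Wed 1929:Fri 1930:Sat 1931:Sun 1932:Mon 1933:Wed 1934:Thu 1935:Fri 1936:Sat✓ 1937:Mon 1938:Tue
Years with five Saturdays: 1908, 1936 → 2.

2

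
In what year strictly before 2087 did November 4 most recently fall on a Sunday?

From one year to the next, a fixed date's weekday advances by 1, or by 2 when a Feb 29 lies between the two dates.
2087: November 4 is Tuesday.
2086: Monday (−1)
2085: Sunday (−1)
November 4 falls on a Sunday in 2085.

2085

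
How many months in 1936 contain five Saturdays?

A month of length L has five Saturdays iff its first Saturday is on day ≤ L−28 (so day 1–3 in a 31-day month, 1–2 in a 30-day month, day 1 in a leap February).
Checking each month of 1936: Jan starts Wed (31d); Feb starts Sat (29d) ✓; Mar starts Sun (31d); Apr starts Wed (30d); May starts Fri (31d) ✓; Jun starts Mon (30d); Jul starts Wed (31d); Aug starts Sat (31d) ✓; Sep starts Tue (30d); Oct starts Thu (31d) ✓; Nov starts Sun (30d); Dec starts Tue (31d).
Five-Saturday months: February, May, August, October → 4.

4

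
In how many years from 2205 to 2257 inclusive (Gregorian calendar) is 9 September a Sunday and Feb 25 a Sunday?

6

Check each year's weekday for 9 September and Feb 25:
  2205: Mon/Mon  2206: Tue/Tue  2207: Wed/Wed  2208: Fri/Thu  2209: Sat/Sat  2210: Sun/Sun ✓  2211: Mon/Mon  2212: Wed/Tue  2213: Thu/Thu  2214: Fri/Fri  2215: Sat/Sat  2216: Mon/Sun  2217: Tue/Tue  2218: Wed/Wed  …(25 more)…  2244: Mon/Sun  2245: Tue/Tue  2246: Wed/Wed  2247: Thu/Thu  2248: Sat/Fri  2249: Sun/Sun ✓  2250: Mon/Mon  2251: Tue/Tue  2252: Thu/Wed  2253: Fri/Fri  2254: Sat/Sat  2255: Sun/Sun ✓  2256: Tue/Mon  2257: Wed/Wed
Both conditions hold in: 2210, 2221, 2227, 2238, 2249, 2255 — 6.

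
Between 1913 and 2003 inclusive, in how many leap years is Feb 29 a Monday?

3

Leap years in 1913–2003: 22 of them.
Feb 29 weekday advances by 5 (mod 7) from one leap year to the next four years later (or differs when a century non-leap intervenes).
Leap-day weekdays: 1916:Tue 1920:Sun 1924:Fri 1928:Wed 1932:Mon✓ 1936:Sat 1940:Thu 1944:Tue 1948:Sun 1952:Fri 1956:Wed 1960:Mon✓ 1964:Sat 1968:Thu 1972:Tue 1976:Sun 1980:Fri 1984:Wed 1988:Mon✓ 1992:Sat 1996:Thu 2000:Tue
Monday: 1932, 1960, 1988 → 3.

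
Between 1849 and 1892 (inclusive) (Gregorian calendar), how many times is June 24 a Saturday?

Track June 24's weekday year by year (advancing +1, or +2 across a Feb 29):
  1849: Sun  1850: Mon (+1)  1851: Tue (+1)  1852: Thu (+2)  1853: Fri (+1)
  1854: Sat (+1) ✓  1855: Sun (+1)  1856: Tue (+2)  1857: Wed (+1)  1858: Thu (+1)
  1859: Fri (+1)  1860: Sun (+2)  1861: Mon (+1)  1862: Tue (+1)  … (16 more years) …
  1879: Tue (+1)  1880: Thu (+2)  1881: Fri (+1)  1882: Sat (+1) ✓  1883: Sun (+1)
  1884: Tue (+2)  1885: Wed (+1)  1886: Thu (+1)  1887: Fri (+1)  1888: Sun (+2)
  1889: Mon (+1)  1890: Tue (+1)  1891: Wed (+1)  1892: Fri (+2)
Saturday years: 1854, 1865, 1871, 1876, 1882 — 5 in total.

5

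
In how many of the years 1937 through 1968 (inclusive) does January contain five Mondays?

15

January has 31 days; it has five Mondays when Monday falls among the first (month-length − 28) days — i.e. when January 1 is one of Monday/Sunday/Saturday.
January 1 by year: 1937:Fri 1938:Sat✓ 1939:Sun✓ 1940:Mon✓ 1941:Wed 1942:Thu 1943:Fri 1944:Sat✓ 1945:Mon✓ 1946:Tue 1947:Wed 1948:Thu 1949:Sat✓ 1950:Sun✓ 1951:Mon✓ 1952:Tue 1953:Thu 1954:Fri 1955:Sat✓ 1956:Sun✓ 1957:Tue 1958:Wed 1959:Thu 1960:Fri 1961:Sun✓ 1962:Mon✓ 1963:Tue 1964:Wed 1965:Fri 1966:Sat✓ 1967:Sun✓ 1968:Mon✓
Years with five Mondays: 1938, 1939, 1940, 1944, 1945, 1949, 1950, 1951, 1955, 1956, 1961, 1962, 1966, 1967, 1968 → 15.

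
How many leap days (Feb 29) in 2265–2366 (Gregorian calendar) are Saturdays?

5

Leap years in 2265–2366: 24 of them.
Feb 29 weekday advances by 5 (mod 7) from one leap year to the next four years later (or differs when a century non-leap intervenes).
Leap-day weekdays: 2268:Sat✓ 2272:Thu 2276:Tue 2280:Sun 2284:Fri 2288:Wed 2292:Mon 2296:Sat✓ 2304:Mon 2308:Sat✓ 2312:Thu 2316:Tue 2320:Sun 2324:Fri 2328:Wed 2332:Mon 2336:Sat✓ 2340:Thu 2344:Tue 2348:Sun 2352:Fri 2356:Wed 2360:Mon 2364:Sat✓
Saturday: 2268, 2296, 2308, 2336, 2364 → 5.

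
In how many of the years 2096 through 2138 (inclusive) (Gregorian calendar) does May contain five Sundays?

18

May has 31 days; it has five Sundays when Sunday falls among the first (month-length − 28) days — i.e. when May 1 is one of Sunday/Saturday/Friday.
May 1 by year: 2096:Tue 2097:Wed 2098:Thu 2099:Fri✓ 2100:Sat✓ 2101:Sun✓ 2102:Mon 2103:Tue 2104:Thu 2105:Fri✓ 2106:Sat✓ 2107:Sun✓ 2108:Tue 2109:Wed 2110:Thu …(13 more)… 2124:Mon 2125:Tue 2126:Wed 2127:Thu 2128:Sat✓ 2129:Sun✓ 2130:Mon 2131:Tue 2132:Thu 2133:Fri✓ 2134:Sat✓ 2135:Sun✓ 2136:Tue 2137:Wed 2138:Thu
Years with five Sundays: 2099, 2100, 2101, 2105, 2106, 2107, 2111, 2112, 2116, 2117, 2118, 2122, 2123, 2128, 2129, 2133, 2134, 2135 → 18.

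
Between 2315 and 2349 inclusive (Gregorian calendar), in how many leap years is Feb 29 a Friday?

1

Leap years in 2315–2349: 9 of them.
Feb 29 weekday advances by 5 (mod 7) from one leap year to the next four years later (or differs when a century non-leap intervenes).
Leap-day weekdays: 2316:Tue 2320:Sun 2324:Fri✓ 2328:Wed 2332:Mon 2336:Sat 2340:Thu 2344:Tue 2348:Sun
Friday: 2324 → 1.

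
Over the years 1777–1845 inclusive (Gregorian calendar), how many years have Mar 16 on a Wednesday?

Track Mar 16's weekday year by year (advancing +1, or +2 across a Feb 29):
  1777: Sun  1778: Mon (+1)  1779: Tue (+1)  1780: Thu (+2)  1781: Fri (+1)
  1782: Sat (+1)  1783: Sun (+1)  1784: Tue (+2)  1785: Wed (+1) ✓  1786: Thu (+1)
  1787: Fri (+1)  1788: Sun (+2)  1789: Mon (+1)  1790: Tue (+1)  … (41 more years) …
  1832: Fri (+2)  1833: Sat (+1)  1834: Sun (+1)  1835: Mon (+1)  1836: Wed (+2) ✓
  1837: Thu (+1)  1838: Fri (+1)  1839: Sat (+1)  1840: Mon (+2)  1841: Tue (+1)
  1842: Wed (+1) ✓  1843: Thu (+1)  1844: Sat (+2)  1845: Sun (+1)
Wednesday years: 1785, 1791, 1796, 1803, 1808, 1814, 1825, 1831, 1836, 1842 — 10 in total.

10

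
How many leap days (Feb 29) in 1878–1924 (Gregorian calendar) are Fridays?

Leap years in 1878–1924: 11 of them.
Feb 29 weekday advances by 5 (mod 7) from one leap year to the next four years later (or differs when a century non-leap intervenes).
Leap-day weekdays: 1880:Sun 1884:Fri✓ 1888:Wed 1892:Mon 1896:Sat 1904:Mon 1908:Sat 1912:Thu 1916:Tue 1920:Sun 1924:Fri✓
Friday: 1884, 1924 → 2.

2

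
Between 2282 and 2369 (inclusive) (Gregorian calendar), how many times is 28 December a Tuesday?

11

Track 28 December's weekday year by year (advancing +1, or +2 across a Feb 29):
  2282: Thu  2283: Fri (+1)  2284: Sun (+2)  2285: Mon (+1)  2286: Tue (+1) ✓
  2287: Wed (+1)  2288: Fri (+2)  2289: Sat (+1)  2290: Sun (+1)  2291: Mon (+1)
  2292: Wed (+2)  2293: Thu (+1)  2294: Fri (+1)  2295: Sat (+1)  … (60 more years) …
  2356: Fri (+2)  2357: Sat (+1)  2358: Sun (+1)  2359: Mon (+1)  2360: Wed (+2)
  2361: Thu (+1)  2362: Fri (+1)  2363: Sat (+1)  2364: Mon (+2)  2365: Tue (+1) ✓
  2366: Wed (+1)  2367: Thu (+1)  2368: Sat (+2)  2369: Sun (+1)
Tuesday years: 2286, 2297, 2309, 2315, 2320, 2326, 2337, 2343, 2348, 2354, 2365 — 11 in total.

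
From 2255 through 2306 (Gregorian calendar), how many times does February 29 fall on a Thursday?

Leap years in 2255–2306: 12 of them.
Feb 29 weekday advances by 5 (mod 7) from one leap year to the next four years later (or differs when a century non-leap intervenes).
Leap-day weekdays: 2256:Fri 2260:Wed 2264:Mon 2268:Sat 2272:Thu✓ 2276:Tue 2280:Sun 2284:Fri 2288:Wed 2292:Mon 2296:Sat 2304:Mon
Thursday: 2272 → 1.

1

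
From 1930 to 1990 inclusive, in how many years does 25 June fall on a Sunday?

Track 25 June's weekday year by year (advancing +1, or +2 across a Feb 29):
  1930: Wed  1931: Thu (+1)  1932: Sat (+2)  1933: Sun (+1) ✓  1934: Mon (+1)
  1935: Tue (+1)  1936: Thu (+2)  1937: Fri (+1)  1938: Sat (+1)  1939: Sun (+1) ✓
  1940: Tue (+2)  1941: Wed (+1)  1942: Thu (+1)  1943: Fri (+1)  … (33 more years) …
  1977: Sat (+1)  1978: Sun (+1) ✓  1979: Mon (+1)  1980: Wed (+2)  1981: Thu (+1)
  1982: Fri (+1)  1983: Sat (+1)  1984: Mon (+2)  1985: Tue (+1)  1986: Wed (+1)
  1987: Thu (+1)  1988: Sat (+2)  1989: Sun (+1) ✓  1990: Mon (+1)
Sunday years: 1933, 1939, 1944, 1950, 1961, 1967, 1972, 1978, 1989 — 9 in total.

9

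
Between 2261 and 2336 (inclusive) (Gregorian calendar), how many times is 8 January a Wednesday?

12

Track 8 January's weekday year by year (advancing +1, or +2 across a Feb 29):
  2261: Tue  2262: Wed (+1) ✓  2263: Thu (+1)  2264: Fri (+1)  2265: Sun (+2)
  2266: Mon (+1)  2267: Tue (+1)  2268: Wed (+1) ✓  2269: Fri (+2)  2270: Sat (+1)
  2271: Sun (+1)  2272: Mon (+1)  2273: Wed (+2) ✓  2274: Thu (+1)  … (48 more years) …
  2323: Mon (+1)  2324: Tue (+1)  2325: Thu (+2)  2326: Fri (+1)  2327: Sat (+1)
  2328: Sun (+1)  2329: Tue (+2)  2330: Wed (+1) ✓  2331: Thu (+1)  2332: Fri (+1)
  2333: Sun (+2)  2334: Mon (+1)  2335: Tue (+1)  2336: Wed (+1) ✓
Wednesday years: 2262, 2268, 2273, 2279, 2290, 2296, 2302, 2308, 2313, 2319, 2330, 2336 — 12 in total.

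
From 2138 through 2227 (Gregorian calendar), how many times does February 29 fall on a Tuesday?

3

Leap years in 2138–2227: 21 of them.
Feb 29 weekday advances by 5 (mod 7) from one leap year to the next four years later (or differs when a century non-leap intervenes).
Leap-day weekdays: 2140:Mon 2144:Sat 2148:Thu 2152:Tue✓ 2156:Sun 2160:Fri 2164:Wed 2168:Mon 2172:Sat 2176:Thu 2180:Tue✓ 2184:Sun 2188:Fri 2192:Wed 2196:Mon 2204:Wed 2208:Mon 2212:Sat 2216:Thu 2220:Tue✓ 2224:Sun
Tuesday: 2152, 2180, 2220 → 3.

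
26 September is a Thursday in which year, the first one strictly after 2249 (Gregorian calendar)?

2250

From one year to the next, a fixed date's weekday advances by 1, or by 2 when a Feb 29 lies between the two dates.
2249: September 26 is Wednesday.
2250: Thursday (+1)
26 September falls on a Thursday in 2250.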